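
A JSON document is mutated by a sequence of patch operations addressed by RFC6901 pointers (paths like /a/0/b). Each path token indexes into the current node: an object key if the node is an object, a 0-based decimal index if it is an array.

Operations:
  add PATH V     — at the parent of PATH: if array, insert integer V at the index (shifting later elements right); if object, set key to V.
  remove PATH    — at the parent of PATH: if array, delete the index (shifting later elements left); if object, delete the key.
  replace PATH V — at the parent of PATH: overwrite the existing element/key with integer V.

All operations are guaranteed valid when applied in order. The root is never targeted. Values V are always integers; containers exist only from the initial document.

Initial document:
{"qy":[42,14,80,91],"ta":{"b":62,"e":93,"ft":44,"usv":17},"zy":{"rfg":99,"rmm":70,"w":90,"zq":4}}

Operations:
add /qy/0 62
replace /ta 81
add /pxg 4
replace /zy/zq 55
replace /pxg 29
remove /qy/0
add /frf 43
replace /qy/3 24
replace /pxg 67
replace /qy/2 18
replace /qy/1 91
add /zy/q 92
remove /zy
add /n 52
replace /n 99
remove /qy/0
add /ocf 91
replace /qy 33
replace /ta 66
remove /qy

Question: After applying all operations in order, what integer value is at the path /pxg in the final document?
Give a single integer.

After op 1 (add /qy/0 62): {"qy":[62,42,14,80,91],"ta":{"b":62,"e":93,"ft":44,"usv":17},"zy":{"rfg":99,"rmm":70,"w":90,"zq":4}}
After op 2 (replace /ta 81): {"qy":[62,42,14,80,91],"ta":81,"zy":{"rfg":99,"rmm":70,"w":90,"zq":4}}
After op 3 (add /pxg 4): {"pxg":4,"qy":[62,42,14,80,91],"ta":81,"zy":{"rfg":99,"rmm":70,"w":90,"zq":4}}
After op 4 (replace /zy/zq 55): {"pxg":4,"qy":[62,42,14,80,91],"ta":81,"zy":{"rfg":99,"rmm":70,"w":90,"zq":55}}
After op 5 (replace /pxg 29): {"pxg":29,"qy":[62,42,14,80,91],"ta":81,"zy":{"rfg":99,"rmm":70,"w":90,"zq":55}}
After op 6 (remove /qy/0): {"pxg":29,"qy":[42,14,80,91],"ta":81,"zy":{"rfg":99,"rmm":70,"w":90,"zq":55}}
After op 7 (add /frf 43): {"frf":43,"pxg":29,"qy":[42,14,80,91],"ta":81,"zy":{"rfg":99,"rmm":70,"w":90,"zq":55}}
After op 8 (replace /qy/3 24): {"frf":43,"pxg":29,"qy":[42,14,80,24],"ta":81,"zy":{"rfg":99,"rmm":70,"w":90,"zq":55}}
After op 9 (replace /pxg 67): {"frf":43,"pxg":67,"qy":[42,14,80,24],"ta":81,"zy":{"rfg":99,"rmm":70,"w":90,"zq":55}}
After op 10 (replace /qy/2 18): {"frf":43,"pxg":67,"qy":[42,14,18,24],"ta":81,"zy":{"rfg":99,"rmm":70,"w":90,"zq":55}}
After op 11 (replace /qy/1 91): {"frf":43,"pxg":67,"qy":[42,91,18,24],"ta":81,"zy":{"rfg":99,"rmm":70,"w":90,"zq":55}}
After op 12 (add /zy/q 92): {"frf":43,"pxg":67,"qy":[42,91,18,24],"ta":81,"zy":{"q":92,"rfg":99,"rmm":70,"w":90,"zq":55}}
After op 13 (remove /zy): {"frf":43,"pxg":67,"qy":[42,91,18,24],"ta":81}
After op 14 (add /n 52): {"frf":43,"n":52,"pxg":67,"qy":[42,91,18,24],"ta":81}
After op 15 (replace /n 99): {"frf":43,"n":99,"pxg":67,"qy":[42,91,18,24],"ta":81}
After op 16 (remove /qy/0): {"frf":43,"n":99,"pxg":67,"qy":[91,18,24],"ta":81}
After op 17 (add /ocf 91): {"frf":43,"n":99,"ocf":91,"pxg":67,"qy":[91,18,24],"ta":81}
After op 18 (replace /qy 33): {"frf":43,"n":99,"ocf":91,"pxg":67,"qy":33,"ta":81}
After op 19 (replace /ta 66): {"frf":43,"n":99,"ocf":91,"pxg":67,"qy":33,"ta":66}
After op 20 (remove /qy): {"frf":43,"n":99,"ocf":91,"pxg":67,"ta":66}
Value at /pxg: 67

Answer: 67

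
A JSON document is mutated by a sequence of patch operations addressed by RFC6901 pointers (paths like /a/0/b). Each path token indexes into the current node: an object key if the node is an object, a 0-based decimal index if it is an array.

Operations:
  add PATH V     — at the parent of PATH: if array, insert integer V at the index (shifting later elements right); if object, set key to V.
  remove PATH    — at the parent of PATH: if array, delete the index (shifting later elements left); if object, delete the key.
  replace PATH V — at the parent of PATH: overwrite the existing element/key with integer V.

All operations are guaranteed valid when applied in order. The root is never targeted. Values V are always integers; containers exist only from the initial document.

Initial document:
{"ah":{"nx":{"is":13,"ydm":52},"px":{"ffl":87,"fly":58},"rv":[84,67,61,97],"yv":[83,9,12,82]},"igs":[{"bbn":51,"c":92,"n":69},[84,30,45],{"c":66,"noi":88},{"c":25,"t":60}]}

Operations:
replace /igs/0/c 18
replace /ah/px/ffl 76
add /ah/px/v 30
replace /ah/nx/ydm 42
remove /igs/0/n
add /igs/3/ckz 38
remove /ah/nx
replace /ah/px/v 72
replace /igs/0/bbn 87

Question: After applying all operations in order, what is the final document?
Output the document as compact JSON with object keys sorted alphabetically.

Answer: {"ah":{"px":{"ffl":76,"fly":58,"v":72},"rv":[84,67,61,97],"yv":[83,9,12,82]},"igs":[{"bbn":87,"c":18},[84,30,45],{"c":66,"noi":88},{"c":25,"ckz":38,"t":60}]}

Derivation:
After op 1 (replace /igs/0/c 18): {"ah":{"nx":{"is":13,"ydm":52},"px":{"ffl":87,"fly":58},"rv":[84,67,61,97],"yv":[83,9,12,82]},"igs":[{"bbn":51,"c":18,"n":69},[84,30,45],{"c":66,"noi":88},{"c":25,"t":60}]}
After op 2 (replace /ah/px/ffl 76): {"ah":{"nx":{"is":13,"ydm":52},"px":{"ffl":76,"fly":58},"rv":[84,67,61,97],"yv":[83,9,12,82]},"igs":[{"bbn":51,"c":18,"n":69},[84,30,45],{"c":66,"noi":88},{"c":25,"t":60}]}
After op 3 (add /ah/px/v 30): {"ah":{"nx":{"is":13,"ydm":52},"px":{"ffl":76,"fly":58,"v":30},"rv":[84,67,61,97],"yv":[83,9,12,82]},"igs":[{"bbn":51,"c":18,"n":69},[84,30,45],{"c":66,"noi":88},{"c":25,"t":60}]}
After op 4 (replace /ah/nx/ydm 42): {"ah":{"nx":{"is":13,"ydm":42},"px":{"ffl":76,"fly":58,"v":30},"rv":[84,67,61,97],"yv":[83,9,12,82]},"igs":[{"bbn":51,"c":18,"n":69},[84,30,45],{"c":66,"noi":88},{"c":25,"t":60}]}
After op 5 (remove /igs/0/n): {"ah":{"nx":{"is":13,"ydm":42},"px":{"ffl":76,"fly":58,"v":30},"rv":[84,67,61,97],"yv":[83,9,12,82]},"igs":[{"bbn":51,"c":18},[84,30,45],{"c":66,"noi":88},{"c":25,"t":60}]}
After op 6 (add /igs/3/ckz 38): {"ah":{"nx":{"is":13,"ydm":42},"px":{"ffl":76,"fly":58,"v":30},"rv":[84,67,61,97],"yv":[83,9,12,82]},"igs":[{"bbn":51,"c":18},[84,30,45],{"c":66,"noi":88},{"c":25,"ckz":38,"t":60}]}
After op 7 (remove /ah/nx): {"ah":{"px":{"ffl":76,"fly":58,"v":30},"rv":[84,67,61,97],"yv":[83,9,12,82]},"igs":[{"bbn":51,"c":18},[84,30,45],{"c":66,"noi":88},{"c":25,"ckz":38,"t":60}]}
After op 8 (replace /ah/px/v 72): {"ah":{"px":{"ffl":76,"fly":58,"v":72},"rv":[84,67,61,97],"yv":[83,9,12,82]},"igs":[{"bbn":51,"c":18},[84,30,45],{"c":66,"noi":88},{"c":25,"ckz":38,"t":60}]}
After op 9 (replace /igs/0/bbn 87): {"ah":{"px":{"ffl":76,"fly":58,"v":72},"rv":[84,67,61,97],"yv":[83,9,12,82]},"igs":[{"bbn":87,"c":18},[84,30,45],{"c":66,"noi":88},{"c":25,"ckz":38,"t":60}]}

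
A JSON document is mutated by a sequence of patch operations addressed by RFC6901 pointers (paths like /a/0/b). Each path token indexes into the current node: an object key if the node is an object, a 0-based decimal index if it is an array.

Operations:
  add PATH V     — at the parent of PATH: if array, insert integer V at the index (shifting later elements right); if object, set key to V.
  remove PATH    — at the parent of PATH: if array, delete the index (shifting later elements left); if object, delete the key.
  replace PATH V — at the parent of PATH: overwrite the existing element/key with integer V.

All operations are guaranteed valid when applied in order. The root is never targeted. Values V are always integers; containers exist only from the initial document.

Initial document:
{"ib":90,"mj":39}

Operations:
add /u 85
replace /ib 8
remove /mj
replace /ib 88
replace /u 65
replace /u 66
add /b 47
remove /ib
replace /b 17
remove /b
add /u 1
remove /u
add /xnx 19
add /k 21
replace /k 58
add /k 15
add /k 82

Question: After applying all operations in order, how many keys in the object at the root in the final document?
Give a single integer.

Answer: 2

Derivation:
After op 1 (add /u 85): {"ib":90,"mj":39,"u":85}
After op 2 (replace /ib 8): {"ib":8,"mj":39,"u":85}
After op 3 (remove /mj): {"ib":8,"u":85}
After op 4 (replace /ib 88): {"ib":88,"u":85}
After op 5 (replace /u 65): {"ib":88,"u":65}
After op 6 (replace /u 66): {"ib":88,"u":66}
After op 7 (add /b 47): {"b":47,"ib":88,"u":66}
After op 8 (remove /ib): {"b":47,"u":66}
After op 9 (replace /b 17): {"b":17,"u":66}
After op 10 (remove /b): {"u":66}
After op 11 (add /u 1): {"u":1}
After op 12 (remove /u): {}
After op 13 (add /xnx 19): {"xnx":19}
After op 14 (add /k 21): {"k":21,"xnx":19}
After op 15 (replace /k 58): {"k":58,"xnx":19}
After op 16 (add /k 15): {"k":15,"xnx":19}
After op 17 (add /k 82): {"k":82,"xnx":19}
Size at the root: 2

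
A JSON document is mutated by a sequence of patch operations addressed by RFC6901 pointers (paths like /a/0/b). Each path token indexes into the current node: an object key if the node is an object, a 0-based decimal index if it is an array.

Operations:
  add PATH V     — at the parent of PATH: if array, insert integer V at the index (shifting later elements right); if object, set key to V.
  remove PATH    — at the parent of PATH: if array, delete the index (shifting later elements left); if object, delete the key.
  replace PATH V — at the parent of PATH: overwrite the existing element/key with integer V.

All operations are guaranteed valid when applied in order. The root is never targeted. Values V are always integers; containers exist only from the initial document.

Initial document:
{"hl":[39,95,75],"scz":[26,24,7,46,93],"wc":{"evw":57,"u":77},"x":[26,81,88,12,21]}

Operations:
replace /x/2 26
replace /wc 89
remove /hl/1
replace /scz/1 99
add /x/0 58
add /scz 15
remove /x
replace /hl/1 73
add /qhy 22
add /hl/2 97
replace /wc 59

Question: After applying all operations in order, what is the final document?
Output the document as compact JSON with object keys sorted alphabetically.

After op 1 (replace /x/2 26): {"hl":[39,95,75],"scz":[26,24,7,46,93],"wc":{"evw":57,"u":77},"x":[26,81,26,12,21]}
After op 2 (replace /wc 89): {"hl":[39,95,75],"scz":[26,24,7,46,93],"wc":89,"x":[26,81,26,12,21]}
After op 3 (remove /hl/1): {"hl":[39,75],"scz":[26,24,7,46,93],"wc":89,"x":[26,81,26,12,21]}
After op 4 (replace /scz/1 99): {"hl":[39,75],"scz":[26,99,7,46,93],"wc":89,"x":[26,81,26,12,21]}
After op 5 (add /x/0 58): {"hl":[39,75],"scz":[26,99,7,46,93],"wc":89,"x":[58,26,81,26,12,21]}
After op 6 (add /scz 15): {"hl":[39,75],"scz":15,"wc":89,"x":[58,26,81,26,12,21]}
After op 7 (remove /x): {"hl":[39,75],"scz":15,"wc":89}
After op 8 (replace /hl/1 73): {"hl":[39,73],"scz":15,"wc":89}
After op 9 (add /qhy 22): {"hl":[39,73],"qhy":22,"scz":15,"wc":89}
After op 10 (add /hl/2 97): {"hl":[39,73,97],"qhy":22,"scz":15,"wc":89}
After op 11 (replace /wc 59): {"hl":[39,73,97],"qhy":22,"scz":15,"wc":59}

Answer: {"hl":[39,73,97],"qhy":22,"scz":15,"wc":59}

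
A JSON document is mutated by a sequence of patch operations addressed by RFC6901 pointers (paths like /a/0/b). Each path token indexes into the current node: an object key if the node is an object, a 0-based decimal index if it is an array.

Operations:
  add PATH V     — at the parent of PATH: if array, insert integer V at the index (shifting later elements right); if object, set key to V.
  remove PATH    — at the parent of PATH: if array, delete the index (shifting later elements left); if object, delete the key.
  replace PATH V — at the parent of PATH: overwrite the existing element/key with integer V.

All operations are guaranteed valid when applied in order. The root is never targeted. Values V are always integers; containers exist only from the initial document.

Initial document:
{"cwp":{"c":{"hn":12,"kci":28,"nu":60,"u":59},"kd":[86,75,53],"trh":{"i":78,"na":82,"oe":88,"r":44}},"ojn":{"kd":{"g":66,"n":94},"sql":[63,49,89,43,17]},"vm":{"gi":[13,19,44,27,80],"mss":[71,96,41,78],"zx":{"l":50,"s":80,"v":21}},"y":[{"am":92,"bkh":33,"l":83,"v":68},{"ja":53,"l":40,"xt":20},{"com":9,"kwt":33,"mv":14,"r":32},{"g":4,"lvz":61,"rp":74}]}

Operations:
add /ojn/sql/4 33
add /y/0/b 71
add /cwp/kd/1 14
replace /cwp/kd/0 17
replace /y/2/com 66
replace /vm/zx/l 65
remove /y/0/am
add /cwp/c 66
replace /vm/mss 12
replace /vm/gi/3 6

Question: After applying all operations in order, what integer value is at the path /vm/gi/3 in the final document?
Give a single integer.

After op 1 (add /ojn/sql/4 33): {"cwp":{"c":{"hn":12,"kci":28,"nu":60,"u":59},"kd":[86,75,53],"trh":{"i":78,"na":82,"oe":88,"r":44}},"ojn":{"kd":{"g":66,"n":94},"sql":[63,49,89,43,33,17]},"vm":{"gi":[13,19,44,27,80],"mss":[71,96,41,78],"zx":{"l":50,"s":80,"v":21}},"y":[{"am":92,"bkh":33,"l":83,"v":68},{"ja":53,"l":40,"xt":20},{"com":9,"kwt":33,"mv":14,"r":32},{"g":4,"lvz":61,"rp":74}]}
After op 2 (add /y/0/b 71): {"cwp":{"c":{"hn":12,"kci":28,"nu":60,"u":59},"kd":[86,75,53],"trh":{"i":78,"na":82,"oe":88,"r":44}},"ojn":{"kd":{"g":66,"n":94},"sql":[63,49,89,43,33,17]},"vm":{"gi":[13,19,44,27,80],"mss":[71,96,41,78],"zx":{"l":50,"s":80,"v":21}},"y":[{"am":92,"b":71,"bkh":33,"l":83,"v":68},{"ja":53,"l":40,"xt":20},{"com":9,"kwt":33,"mv":14,"r":32},{"g":4,"lvz":61,"rp":74}]}
After op 3 (add /cwp/kd/1 14): {"cwp":{"c":{"hn":12,"kci":28,"nu":60,"u":59},"kd":[86,14,75,53],"trh":{"i":78,"na":82,"oe":88,"r":44}},"ojn":{"kd":{"g":66,"n":94},"sql":[63,49,89,43,33,17]},"vm":{"gi":[13,19,44,27,80],"mss":[71,96,41,78],"zx":{"l":50,"s":80,"v":21}},"y":[{"am":92,"b":71,"bkh":33,"l":83,"v":68},{"ja":53,"l":40,"xt":20},{"com":9,"kwt":33,"mv":14,"r":32},{"g":4,"lvz":61,"rp":74}]}
After op 4 (replace /cwp/kd/0 17): {"cwp":{"c":{"hn":12,"kci":28,"nu":60,"u":59},"kd":[17,14,75,53],"trh":{"i":78,"na":82,"oe":88,"r":44}},"ojn":{"kd":{"g":66,"n":94},"sql":[63,49,89,43,33,17]},"vm":{"gi":[13,19,44,27,80],"mss":[71,96,41,78],"zx":{"l":50,"s":80,"v":21}},"y":[{"am":92,"b":71,"bkh":33,"l":83,"v":68},{"ja":53,"l":40,"xt":20},{"com":9,"kwt":33,"mv":14,"r":32},{"g":4,"lvz":61,"rp":74}]}
After op 5 (replace /y/2/com 66): {"cwp":{"c":{"hn":12,"kci":28,"nu":60,"u":59},"kd":[17,14,75,53],"trh":{"i":78,"na":82,"oe":88,"r":44}},"ojn":{"kd":{"g":66,"n":94},"sql":[63,49,89,43,33,17]},"vm":{"gi":[13,19,44,27,80],"mss":[71,96,41,78],"zx":{"l":50,"s":80,"v":21}},"y":[{"am":92,"b":71,"bkh":33,"l":83,"v":68},{"ja":53,"l":40,"xt":20},{"com":66,"kwt":33,"mv":14,"r":32},{"g":4,"lvz":61,"rp":74}]}
After op 6 (replace /vm/zx/l 65): {"cwp":{"c":{"hn":12,"kci":28,"nu":60,"u":59},"kd":[17,14,75,53],"trh":{"i":78,"na":82,"oe":88,"r":44}},"ojn":{"kd":{"g":66,"n":94},"sql":[63,49,89,43,33,17]},"vm":{"gi":[13,19,44,27,80],"mss":[71,96,41,78],"zx":{"l":65,"s":80,"v":21}},"y":[{"am":92,"b":71,"bkh":33,"l":83,"v":68},{"ja":53,"l":40,"xt":20},{"com":66,"kwt":33,"mv":14,"r":32},{"g":4,"lvz":61,"rp":74}]}
After op 7 (remove /y/0/am): {"cwp":{"c":{"hn":12,"kci":28,"nu":60,"u":59},"kd":[17,14,75,53],"trh":{"i":78,"na":82,"oe":88,"r":44}},"ojn":{"kd":{"g":66,"n":94},"sql":[63,49,89,43,33,17]},"vm":{"gi":[13,19,44,27,80],"mss":[71,96,41,78],"zx":{"l":65,"s":80,"v":21}},"y":[{"b":71,"bkh":33,"l":83,"v":68},{"ja":53,"l":40,"xt":20},{"com":66,"kwt":33,"mv":14,"r":32},{"g":4,"lvz":61,"rp":74}]}
After op 8 (add /cwp/c 66): {"cwp":{"c":66,"kd":[17,14,75,53],"trh":{"i":78,"na":82,"oe":88,"r":44}},"ojn":{"kd":{"g":66,"n":94},"sql":[63,49,89,43,33,17]},"vm":{"gi":[13,19,44,27,80],"mss":[71,96,41,78],"zx":{"l":65,"s":80,"v":21}},"y":[{"b":71,"bkh":33,"l":83,"v":68},{"ja":53,"l":40,"xt":20},{"com":66,"kwt":33,"mv":14,"r":32},{"g":4,"lvz":61,"rp":74}]}
After op 9 (replace /vm/mss 12): {"cwp":{"c":66,"kd":[17,14,75,53],"trh":{"i":78,"na":82,"oe":88,"r":44}},"ojn":{"kd":{"g":66,"n":94},"sql":[63,49,89,43,33,17]},"vm":{"gi":[13,19,44,27,80],"mss":12,"zx":{"l":65,"s":80,"v":21}},"y":[{"b":71,"bkh":33,"l":83,"v":68},{"ja":53,"l":40,"xt":20},{"com":66,"kwt":33,"mv":14,"r":32},{"g":4,"lvz":61,"rp":74}]}
After op 10 (replace /vm/gi/3 6): {"cwp":{"c":66,"kd":[17,14,75,53],"trh":{"i":78,"na":82,"oe":88,"r":44}},"ojn":{"kd":{"g":66,"n":94},"sql":[63,49,89,43,33,17]},"vm":{"gi":[13,19,44,6,80],"mss":12,"zx":{"l":65,"s":80,"v":21}},"y":[{"b":71,"bkh":33,"l":83,"v":68},{"ja":53,"l":40,"xt":20},{"com":66,"kwt":33,"mv":14,"r":32},{"g":4,"lvz":61,"rp":74}]}
Value at /vm/gi/3: 6

Answer: 6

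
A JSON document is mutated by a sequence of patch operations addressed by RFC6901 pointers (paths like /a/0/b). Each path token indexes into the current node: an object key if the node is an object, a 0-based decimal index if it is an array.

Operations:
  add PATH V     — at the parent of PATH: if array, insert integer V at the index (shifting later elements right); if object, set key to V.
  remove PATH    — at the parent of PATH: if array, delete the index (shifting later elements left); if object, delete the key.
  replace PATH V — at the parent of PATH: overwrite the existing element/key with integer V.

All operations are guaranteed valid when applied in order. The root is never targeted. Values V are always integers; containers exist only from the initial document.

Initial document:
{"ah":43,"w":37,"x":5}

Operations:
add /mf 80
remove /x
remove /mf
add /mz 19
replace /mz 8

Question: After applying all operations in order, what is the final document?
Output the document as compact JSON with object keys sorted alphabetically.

Answer: {"ah":43,"mz":8,"w":37}

Derivation:
After op 1 (add /mf 80): {"ah":43,"mf":80,"w":37,"x":5}
After op 2 (remove /x): {"ah":43,"mf":80,"w":37}
After op 3 (remove /mf): {"ah":43,"w":37}
After op 4 (add /mz 19): {"ah":43,"mz":19,"w":37}
After op 5 (replace /mz 8): {"ah":43,"mz":8,"w":37}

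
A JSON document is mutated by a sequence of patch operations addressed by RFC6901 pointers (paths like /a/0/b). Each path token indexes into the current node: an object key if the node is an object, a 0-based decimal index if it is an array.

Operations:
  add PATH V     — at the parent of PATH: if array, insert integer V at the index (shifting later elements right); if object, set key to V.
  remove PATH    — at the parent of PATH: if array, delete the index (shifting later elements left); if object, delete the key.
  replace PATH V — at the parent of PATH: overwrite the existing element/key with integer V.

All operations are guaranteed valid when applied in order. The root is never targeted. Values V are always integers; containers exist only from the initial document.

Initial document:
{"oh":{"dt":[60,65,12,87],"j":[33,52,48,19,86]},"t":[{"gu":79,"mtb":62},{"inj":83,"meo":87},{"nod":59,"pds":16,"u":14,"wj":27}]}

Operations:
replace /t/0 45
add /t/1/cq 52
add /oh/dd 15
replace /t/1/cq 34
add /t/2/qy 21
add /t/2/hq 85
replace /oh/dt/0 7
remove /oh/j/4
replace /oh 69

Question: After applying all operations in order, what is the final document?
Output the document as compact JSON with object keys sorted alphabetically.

After op 1 (replace /t/0 45): {"oh":{"dt":[60,65,12,87],"j":[33,52,48,19,86]},"t":[45,{"inj":83,"meo":87},{"nod":59,"pds":16,"u":14,"wj":27}]}
After op 2 (add /t/1/cq 52): {"oh":{"dt":[60,65,12,87],"j":[33,52,48,19,86]},"t":[45,{"cq":52,"inj":83,"meo":87},{"nod":59,"pds":16,"u":14,"wj":27}]}
After op 3 (add /oh/dd 15): {"oh":{"dd":15,"dt":[60,65,12,87],"j":[33,52,48,19,86]},"t":[45,{"cq":52,"inj":83,"meo":87},{"nod":59,"pds":16,"u":14,"wj":27}]}
After op 4 (replace /t/1/cq 34): {"oh":{"dd":15,"dt":[60,65,12,87],"j":[33,52,48,19,86]},"t":[45,{"cq":34,"inj":83,"meo":87},{"nod":59,"pds":16,"u":14,"wj":27}]}
After op 5 (add /t/2/qy 21): {"oh":{"dd":15,"dt":[60,65,12,87],"j":[33,52,48,19,86]},"t":[45,{"cq":34,"inj":83,"meo":87},{"nod":59,"pds":16,"qy":21,"u":14,"wj":27}]}
After op 6 (add /t/2/hq 85): {"oh":{"dd":15,"dt":[60,65,12,87],"j":[33,52,48,19,86]},"t":[45,{"cq":34,"inj":83,"meo":87},{"hq":85,"nod":59,"pds":16,"qy":21,"u":14,"wj":27}]}
After op 7 (replace /oh/dt/0 7): {"oh":{"dd":15,"dt":[7,65,12,87],"j":[33,52,48,19,86]},"t":[45,{"cq":34,"inj":83,"meo":87},{"hq":85,"nod":59,"pds":16,"qy":21,"u":14,"wj":27}]}
After op 8 (remove /oh/j/4): {"oh":{"dd":15,"dt":[7,65,12,87],"j":[33,52,48,19]},"t":[45,{"cq":34,"inj":83,"meo":87},{"hq":85,"nod":59,"pds":16,"qy":21,"u":14,"wj":27}]}
After op 9 (replace /oh 69): {"oh":69,"t":[45,{"cq":34,"inj":83,"meo":87},{"hq":85,"nod":59,"pds":16,"qy":21,"u":14,"wj":27}]}

Answer: {"oh":69,"t":[45,{"cq":34,"inj":83,"meo":87},{"hq":85,"nod":59,"pds":16,"qy":21,"u":14,"wj":27}]}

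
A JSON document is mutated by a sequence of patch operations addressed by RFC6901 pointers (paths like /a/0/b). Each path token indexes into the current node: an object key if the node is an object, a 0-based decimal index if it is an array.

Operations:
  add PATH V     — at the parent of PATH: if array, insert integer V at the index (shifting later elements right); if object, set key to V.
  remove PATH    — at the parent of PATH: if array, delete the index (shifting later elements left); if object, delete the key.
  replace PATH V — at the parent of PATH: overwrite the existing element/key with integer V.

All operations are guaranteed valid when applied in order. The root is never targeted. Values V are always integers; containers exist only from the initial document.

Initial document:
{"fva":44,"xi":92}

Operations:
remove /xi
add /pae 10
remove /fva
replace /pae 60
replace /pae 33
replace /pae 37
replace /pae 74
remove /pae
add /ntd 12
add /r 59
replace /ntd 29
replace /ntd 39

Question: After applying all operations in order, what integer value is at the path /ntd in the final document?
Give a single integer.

Answer: 39

Derivation:
After op 1 (remove /xi): {"fva":44}
After op 2 (add /pae 10): {"fva":44,"pae":10}
After op 3 (remove /fva): {"pae":10}
After op 4 (replace /pae 60): {"pae":60}
After op 5 (replace /pae 33): {"pae":33}
After op 6 (replace /pae 37): {"pae":37}
After op 7 (replace /pae 74): {"pae":74}
After op 8 (remove /pae): {}
After op 9 (add /ntd 12): {"ntd":12}
After op 10 (add /r 59): {"ntd":12,"r":59}
After op 11 (replace /ntd 29): {"ntd":29,"r":59}
After op 12 (replace /ntd 39): {"ntd":39,"r":59}
Value at /ntd: 39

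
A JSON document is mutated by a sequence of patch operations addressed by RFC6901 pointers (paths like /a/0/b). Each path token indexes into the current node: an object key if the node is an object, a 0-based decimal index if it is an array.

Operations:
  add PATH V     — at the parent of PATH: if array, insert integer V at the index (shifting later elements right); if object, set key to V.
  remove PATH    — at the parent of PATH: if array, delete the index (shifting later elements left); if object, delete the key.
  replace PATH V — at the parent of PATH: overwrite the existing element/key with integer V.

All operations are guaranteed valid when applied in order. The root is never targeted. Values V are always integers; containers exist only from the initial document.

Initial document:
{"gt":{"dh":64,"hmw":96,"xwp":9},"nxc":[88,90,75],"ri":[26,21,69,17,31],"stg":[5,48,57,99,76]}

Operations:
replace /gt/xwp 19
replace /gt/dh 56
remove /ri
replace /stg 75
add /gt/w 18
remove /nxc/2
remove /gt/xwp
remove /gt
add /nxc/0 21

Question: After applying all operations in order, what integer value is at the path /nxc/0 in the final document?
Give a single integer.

Answer: 21

Derivation:
After op 1 (replace /gt/xwp 19): {"gt":{"dh":64,"hmw":96,"xwp":19},"nxc":[88,90,75],"ri":[26,21,69,17,31],"stg":[5,48,57,99,76]}
After op 2 (replace /gt/dh 56): {"gt":{"dh":56,"hmw":96,"xwp":19},"nxc":[88,90,75],"ri":[26,21,69,17,31],"stg":[5,48,57,99,76]}
After op 3 (remove /ri): {"gt":{"dh":56,"hmw":96,"xwp":19},"nxc":[88,90,75],"stg":[5,48,57,99,76]}
After op 4 (replace /stg 75): {"gt":{"dh":56,"hmw":96,"xwp":19},"nxc":[88,90,75],"stg":75}
After op 5 (add /gt/w 18): {"gt":{"dh":56,"hmw":96,"w":18,"xwp":19},"nxc":[88,90,75],"stg":75}
After op 6 (remove /nxc/2): {"gt":{"dh":56,"hmw":96,"w":18,"xwp":19},"nxc":[88,90],"stg":75}
After op 7 (remove /gt/xwp): {"gt":{"dh":56,"hmw":96,"w":18},"nxc":[88,90],"stg":75}
After op 8 (remove /gt): {"nxc":[88,90],"stg":75}
After op 9 (add /nxc/0 21): {"nxc":[21,88,90],"stg":75}
Value at /nxc/0: 21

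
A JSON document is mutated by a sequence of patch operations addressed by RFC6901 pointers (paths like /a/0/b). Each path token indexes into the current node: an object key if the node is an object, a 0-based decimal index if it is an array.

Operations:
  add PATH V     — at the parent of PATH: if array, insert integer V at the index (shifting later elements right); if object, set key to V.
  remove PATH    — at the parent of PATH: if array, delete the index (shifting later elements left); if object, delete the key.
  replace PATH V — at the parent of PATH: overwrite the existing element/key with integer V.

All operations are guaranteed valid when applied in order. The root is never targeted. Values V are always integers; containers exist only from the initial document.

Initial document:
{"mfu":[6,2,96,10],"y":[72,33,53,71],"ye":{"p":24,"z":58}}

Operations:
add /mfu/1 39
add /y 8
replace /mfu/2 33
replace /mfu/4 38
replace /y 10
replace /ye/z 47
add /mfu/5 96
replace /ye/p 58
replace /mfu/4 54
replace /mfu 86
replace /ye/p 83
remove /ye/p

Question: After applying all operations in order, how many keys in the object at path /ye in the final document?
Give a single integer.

After op 1 (add /mfu/1 39): {"mfu":[6,39,2,96,10],"y":[72,33,53,71],"ye":{"p":24,"z":58}}
After op 2 (add /y 8): {"mfu":[6,39,2,96,10],"y":8,"ye":{"p":24,"z":58}}
After op 3 (replace /mfu/2 33): {"mfu":[6,39,33,96,10],"y":8,"ye":{"p":24,"z":58}}
After op 4 (replace /mfu/4 38): {"mfu":[6,39,33,96,38],"y":8,"ye":{"p":24,"z":58}}
After op 5 (replace /y 10): {"mfu":[6,39,33,96,38],"y":10,"ye":{"p":24,"z":58}}
After op 6 (replace /ye/z 47): {"mfu":[6,39,33,96,38],"y":10,"ye":{"p":24,"z":47}}
After op 7 (add /mfu/5 96): {"mfu":[6,39,33,96,38,96],"y":10,"ye":{"p":24,"z":47}}
After op 8 (replace /ye/p 58): {"mfu":[6,39,33,96,38,96],"y":10,"ye":{"p":58,"z":47}}
After op 9 (replace /mfu/4 54): {"mfu":[6,39,33,96,54,96],"y":10,"ye":{"p":58,"z":47}}
After op 10 (replace /mfu 86): {"mfu":86,"y":10,"ye":{"p":58,"z":47}}
After op 11 (replace /ye/p 83): {"mfu":86,"y":10,"ye":{"p":83,"z":47}}
After op 12 (remove /ye/p): {"mfu":86,"y":10,"ye":{"z":47}}
Size at path /ye: 1

Answer: 1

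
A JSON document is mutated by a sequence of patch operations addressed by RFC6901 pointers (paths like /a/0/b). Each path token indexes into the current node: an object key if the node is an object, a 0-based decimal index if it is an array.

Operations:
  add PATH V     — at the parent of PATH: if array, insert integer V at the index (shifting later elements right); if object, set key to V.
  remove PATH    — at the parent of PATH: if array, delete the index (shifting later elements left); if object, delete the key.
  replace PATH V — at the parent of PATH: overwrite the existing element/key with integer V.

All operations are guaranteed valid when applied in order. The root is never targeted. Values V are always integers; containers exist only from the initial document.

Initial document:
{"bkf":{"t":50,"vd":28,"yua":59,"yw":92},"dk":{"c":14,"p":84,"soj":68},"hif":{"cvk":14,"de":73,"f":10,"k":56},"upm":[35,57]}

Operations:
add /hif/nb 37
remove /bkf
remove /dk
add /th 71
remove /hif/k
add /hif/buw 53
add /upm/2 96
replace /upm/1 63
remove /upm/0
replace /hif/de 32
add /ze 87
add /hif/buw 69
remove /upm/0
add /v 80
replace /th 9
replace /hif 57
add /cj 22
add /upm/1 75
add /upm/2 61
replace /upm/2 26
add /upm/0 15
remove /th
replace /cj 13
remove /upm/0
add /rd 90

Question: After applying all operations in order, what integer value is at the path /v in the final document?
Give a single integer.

Answer: 80

Derivation:
After op 1 (add /hif/nb 37): {"bkf":{"t":50,"vd":28,"yua":59,"yw":92},"dk":{"c":14,"p":84,"soj":68},"hif":{"cvk":14,"de":73,"f":10,"k":56,"nb":37},"upm":[35,57]}
After op 2 (remove /bkf): {"dk":{"c":14,"p":84,"soj":68},"hif":{"cvk":14,"de":73,"f":10,"k":56,"nb":37},"upm":[35,57]}
After op 3 (remove /dk): {"hif":{"cvk":14,"de":73,"f":10,"k":56,"nb":37},"upm":[35,57]}
After op 4 (add /th 71): {"hif":{"cvk":14,"de":73,"f":10,"k":56,"nb":37},"th":71,"upm":[35,57]}
After op 5 (remove /hif/k): {"hif":{"cvk":14,"de":73,"f":10,"nb":37},"th":71,"upm":[35,57]}
After op 6 (add /hif/buw 53): {"hif":{"buw":53,"cvk":14,"de":73,"f":10,"nb":37},"th":71,"upm":[35,57]}
After op 7 (add /upm/2 96): {"hif":{"buw":53,"cvk":14,"de":73,"f":10,"nb":37},"th":71,"upm":[35,57,96]}
After op 8 (replace /upm/1 63): {"hif":{"buw":53,"cvk":14,"de":73,"f":10,"nb":37},"th":71,"upm":[35,63,96]}
After op 9 (remove /upm/0): {"hif":{"buw":53,"cvk":14,"de":73,"f":10,"nb":37},"th":71,"upm":[63,96]}
After op 10 (replace /hif/de 32): {"hif":{"buw":53,"cvk":14,"de":32,"f":10,"nb":37},"th":71,"upm":[63,96]}
After op 11 (add /ze 87): {"hif":{"buw":53,"cvk":14,"de":32,"f":10,"nb":37},"th":71,"upm":[63,96],"ze":87}
After op 12 (add /hif/buw 69): {"hif":{"buw":69,"cvk":14,"de":32,"f":10,"nb":37},"th":71,"upm":[63,96],"ze":87}
After op 13 (remove /upm/0): {"hif":{"buw":69,"cvk":14,"de":32,"f":10,"nb":37},"th":71,"upm":[96],"ze":87}
After op 14 (add /v 80): {"hif":{"buw":69,"cvk":14,"de":32,"f":10,"nb":37},"th":71,"upm":[96],"v":80,"ze":87}
After op 15 (replace /th 9): {"hif":{"buw":69,"cvk":14,"de":32,"f":10,"nb":37},"th":9,"upm":[96],"v":80,"ze":87}
After op 16 (replace /hif 57): {"hif":57,"th":9,"upm":[96],"v":80,"ze":87}
After op 17 (add /cj 22): {"cj":22,"hif":57,"th":9,"upm":[96],"v":80,"ze":87}
After op 18 (add /upm/1 75): {"cj":22,"hif":57,"th":9,"upm":[96,75],"v":80,"ze":87}
After op 19 (add /upm/2 61): {"cj":22,"hif":57,"th":9,"upm":[96,75,61],"v":80,"ze":87}
After op 20 (replace /upm/2 26): {"cj":22,"hif":57,"th":9,"upm":[96,75,26],"v":80,"ze":87}
After op 21 (add /upm/0 15): {"cj":22,"hif":57,"th":9,"upm":[15,96,75,26],"v":80,"ze":87}
After op 22 (remove /th): {"cj":22,"hif":57,"upm":[15,96,75,26],"v":80,"ze":87}
After op 23 (replace /cj 13): {"cj":13,"hif":57,"upm":[15,96,75,26],"v":80,"ze":87}
After op 24 (remove /upm/0): {"cj":13,"hif":57,"upm":[96,75,26],"v":80,"ze":87}
After op 25 (add /rd 90): {"cj":13,"hif":57,"rd":90,"upm":[96,75,26],"v":80,"ze":87}
Value at /v: 80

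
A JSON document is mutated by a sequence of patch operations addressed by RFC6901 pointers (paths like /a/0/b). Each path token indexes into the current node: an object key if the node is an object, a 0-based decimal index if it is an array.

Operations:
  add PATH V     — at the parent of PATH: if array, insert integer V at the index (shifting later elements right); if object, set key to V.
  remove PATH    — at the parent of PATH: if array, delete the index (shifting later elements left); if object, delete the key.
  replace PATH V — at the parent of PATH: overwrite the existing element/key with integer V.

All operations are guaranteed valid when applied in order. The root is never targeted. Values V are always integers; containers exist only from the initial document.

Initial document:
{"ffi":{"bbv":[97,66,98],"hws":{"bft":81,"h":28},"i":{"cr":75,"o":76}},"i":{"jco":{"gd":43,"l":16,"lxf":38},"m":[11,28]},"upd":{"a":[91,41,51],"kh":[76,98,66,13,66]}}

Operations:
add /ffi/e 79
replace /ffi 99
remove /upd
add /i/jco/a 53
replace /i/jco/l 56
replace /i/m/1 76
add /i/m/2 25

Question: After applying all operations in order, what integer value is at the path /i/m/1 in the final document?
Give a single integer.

After op 1 (add /ffi/e 79): {"ffi":{"bbv":[97,66,98],"e":79,"hws":{"bft":81,"h":28},"i":{"cr":75,"o":76}},"i":{"jco":{"gd":43,"l":16,"lxf":38},"m":[11,28]},"upd":{"a":[91,41,51],"kh":[76,98,66,13,66]}}
After op 2 (replace /ffi 99): {"ffi":99,"i":{"jco":{"gd":43,"l":16,"lxf":38},"m":[11,28]},"upd":{"a":[91,41,51],"kh":[76,98,66,13,66]}}
After op 3 (remove /upd): {"ffi":99,"i":{"jco":{"gd":43,"l":16,"lxf":38},"m":[11,28]}}
After op 4 (add /i/jco/a 53): {"ffi":99,"i":{"jco":{"a":53,"gd":43,"l":16,"lxf":38},"m":[11,28]}}
After op 5 (replace /i/jco/l 56): {"ffi":99,"i":{"jco":{"a":53,"gd":43,"l":56,"lxf":38},"m":[11,28]}}
After op 6 (replace /i/m/1 76): {"ffi":99,"i":{"jco":{"a":53,"gd":43,"l":56,"lxf":38},"m":[11,76]}}
After op 7 (add /i/m/2 25): {"ffi":99,"i":{"jco":{"a":53,"gd":43,"l":56,"lxf":38},"m":[11,76,25]}}
Value at /i/m/1: 76

Answer: 76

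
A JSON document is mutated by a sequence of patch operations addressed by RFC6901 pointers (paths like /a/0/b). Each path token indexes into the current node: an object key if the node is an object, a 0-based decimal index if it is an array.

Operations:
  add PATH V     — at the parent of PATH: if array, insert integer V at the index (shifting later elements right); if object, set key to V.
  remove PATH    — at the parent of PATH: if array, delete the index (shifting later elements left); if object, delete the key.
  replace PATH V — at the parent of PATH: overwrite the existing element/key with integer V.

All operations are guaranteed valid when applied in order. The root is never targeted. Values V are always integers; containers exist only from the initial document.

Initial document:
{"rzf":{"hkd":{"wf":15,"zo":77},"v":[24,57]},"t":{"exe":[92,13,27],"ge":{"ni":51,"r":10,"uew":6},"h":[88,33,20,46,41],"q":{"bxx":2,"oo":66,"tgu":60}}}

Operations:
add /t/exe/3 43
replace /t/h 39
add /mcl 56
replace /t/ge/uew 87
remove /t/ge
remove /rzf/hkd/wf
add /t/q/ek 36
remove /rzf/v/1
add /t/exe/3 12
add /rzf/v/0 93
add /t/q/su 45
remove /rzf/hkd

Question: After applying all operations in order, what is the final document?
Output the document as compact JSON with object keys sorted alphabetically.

After op 1 (add /t/exe/3 43): {"rzf":{"hkd":{"wf":15,"zo":77},"v":[24,57]},"t":{"exe":[92,13,27,43],"ge":{"ni":51,"r":10,"uew":6},"h":[88,33,20,46,41],"q":{"bxx":2,"oo":66,"tgu":60}}}
After op 2 (replace /t/h 39): {"rzf":{"hkd":{"wf":15,"zo":77},"v":[24,57]},"t":{"exe":[92,13,27,43],"ge":{"ni":51,"r":10,"uew":6},"h":39,"q":{"bxx":2,"oo":66,"tgu":60}}}
After op 3 (add /mcl 56): {"mcl":56,"rzf":{"hkd":{"wf":15,"zo":77},"v":[24,57]},"t":{"exe":[92,13,27,43],"ge":{"ni":51,"r":10,"uew":6},"h":39,"q":{"bxx":2,"oo":66,"tgu":60}}}
After op 4 (replace /t/ge/uew 87): {"mcl":56,"rzf":{"hkd":{"wf":15,"zo":77},"v":[24,57]},"t":{"exe":[92,13,27,43],"ge":{"ni":51,"r":10,"uew":87},"h":39,"q":{"bxx":2,"oo":66,"tgu":60}}}
After op 5 (remove /t/ge): {"mcl":56,"rzf":{"hkd":{"wf":15,"zo":77},"v":[24,57]},"t":{"exe":[92,13,27,43],"h":39,"q":{"bxx":2,"oo":66,"tgu":60}}}
After op 6 (remove /rzf/hkd/wf): {"mcl":56,"rzf":{"hkd":{"zo":77},"v":[24,57]},"t":{"exe":[92,13,27,43],"h":39,"q":{"bxx":2,"oo":66,"tgu":60}}}
After op 7 (add /t/q/ek 36): {"mcl":56,"rzf":{"hkd":{"zo":77},"v":[24,57]},"t":{"exe":[92,13,27,43],"h":39,"q":{"bxx":2,"ek":36,"oo":66,"tgu":60}}}
After op 8 (remove /rzf/v/1): {"mcl":56,"rzf":{"hkd":{"zo":77},"v":[24]},"t":{"exe":[92,13,27,43],"h":39,"q":{"bxx":2,"ek":36,"oo":66,"tgu":60}}}
After op 9 (add /t/exe/3 12): {"mcl":56,"rzf":{"hkd":{"zo":77},"v":[24]},"t":{"exe":[92,13,27,12,43],"h":39,"q":{"bxx":2,"ek":36,"oo":66,"tgu":60}}}
After op 10 (add /rzf/v/0 93): {"mcl":56,"rzf":{"hkd":{"zo":77},"v":[93,24]},"t":{"exe":[92,13,27,12,43],"h":39,"q":{"bxx":2,"ek":36,"oo":66,"tgu":60}}}
After op 11 (add /t/q/su 45): {"mcl":56,"rzf":{"hkd":{"zo":77},"v":[93,24]},"t":{"exe":[92,13,27,12,43],"h":39,"q":{"bxx":2,"ek":36,"oo":66,"su":45,"tgu":60}}}
After op 12 (remove /rzf/hkd): {"mcl":56,"rzf":{"v":[93,24]},"t":{"exe":[92,13,27,12,43],"h":39,"q":{"bxx":2,"ek":36,"oo":66,"su":45,"tgu":60}}}

Answer: {"mcl":56,"rzf":{"v":[93,24]},"t":{"exe":[92,13,27,12,43],"h":39,"q":{"bxx":2,"ek":36,"oo":66,"su":45,"tgu":60}}}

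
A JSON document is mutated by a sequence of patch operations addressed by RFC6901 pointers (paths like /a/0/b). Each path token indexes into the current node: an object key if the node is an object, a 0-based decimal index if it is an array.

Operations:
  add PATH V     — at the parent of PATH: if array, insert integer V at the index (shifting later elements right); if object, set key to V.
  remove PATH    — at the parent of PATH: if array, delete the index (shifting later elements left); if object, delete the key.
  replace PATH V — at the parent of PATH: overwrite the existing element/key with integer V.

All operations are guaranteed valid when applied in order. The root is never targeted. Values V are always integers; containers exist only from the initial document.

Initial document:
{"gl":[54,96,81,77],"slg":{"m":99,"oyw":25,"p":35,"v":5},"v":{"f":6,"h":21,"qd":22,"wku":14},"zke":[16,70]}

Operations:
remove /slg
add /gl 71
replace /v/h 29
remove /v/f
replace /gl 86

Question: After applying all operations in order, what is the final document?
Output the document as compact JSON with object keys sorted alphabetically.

Answer: {"gl":86,"v":{"h":29,"qd":22,"wku":14},"zke":[16,70]}

Derivation:
After op 1 (remove /slg): {"gl":[54,96,81,77],"v":{"f":6,"h":21,"qd":22,"wku":14},"zke":[16,70]}
After op 2 (add /gl 71): {"gl":71,"v":{"f":6,"h":21,"qd":22,"wku":14},"zke":[16,70]}
After op 3 (replace /v/h 29): {"gl":71,"v":{"f":6,"h":29,"qd":22,"wku":14},"zke":[16,70]}
After op 4 (remove /v/f): {"gl":71,"v":{"h":29,"qd":22,"wku":14},"zke":[16,70]}
After op 5 (replace /gl 86): {"gl":86,"v":{"h":29,"qd":22,"wku":14},"zke":[16,70]}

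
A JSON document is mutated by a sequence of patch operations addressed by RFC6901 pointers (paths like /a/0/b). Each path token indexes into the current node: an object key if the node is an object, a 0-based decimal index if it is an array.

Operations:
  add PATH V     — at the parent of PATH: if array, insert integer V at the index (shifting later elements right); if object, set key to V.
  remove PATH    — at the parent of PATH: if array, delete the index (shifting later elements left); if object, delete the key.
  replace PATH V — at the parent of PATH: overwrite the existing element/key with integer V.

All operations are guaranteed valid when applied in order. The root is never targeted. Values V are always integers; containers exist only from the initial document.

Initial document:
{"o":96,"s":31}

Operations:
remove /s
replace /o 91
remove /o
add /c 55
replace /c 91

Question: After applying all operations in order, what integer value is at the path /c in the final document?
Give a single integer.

Answer: 91

Derivation:
After op 1 (remove /s): {"o":96}
After op 2 (replace /o 91): {"o":91}
After op 3 (remove /o): {}
After op 4 (add /c 55): {"c":55}
After op 5 (replace /c 91): {"c":91}
Value at /c: 91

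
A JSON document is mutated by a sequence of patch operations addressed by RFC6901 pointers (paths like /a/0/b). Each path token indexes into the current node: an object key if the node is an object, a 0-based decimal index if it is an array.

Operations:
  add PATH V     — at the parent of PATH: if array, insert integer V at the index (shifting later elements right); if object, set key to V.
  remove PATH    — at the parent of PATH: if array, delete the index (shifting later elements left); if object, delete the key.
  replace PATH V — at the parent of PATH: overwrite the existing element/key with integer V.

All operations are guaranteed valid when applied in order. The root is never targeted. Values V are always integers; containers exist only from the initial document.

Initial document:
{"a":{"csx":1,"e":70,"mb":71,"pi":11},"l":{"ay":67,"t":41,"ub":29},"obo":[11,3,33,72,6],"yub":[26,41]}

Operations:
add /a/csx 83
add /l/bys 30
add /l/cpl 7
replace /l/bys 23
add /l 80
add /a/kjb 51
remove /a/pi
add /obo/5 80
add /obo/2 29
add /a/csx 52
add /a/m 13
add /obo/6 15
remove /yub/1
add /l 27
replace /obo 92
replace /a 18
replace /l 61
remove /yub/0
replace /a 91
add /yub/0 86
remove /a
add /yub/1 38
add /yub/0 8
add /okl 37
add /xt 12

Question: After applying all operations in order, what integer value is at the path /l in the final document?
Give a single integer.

After op 1 (add /a/csx 83): {"a":{"csx":83,"e":70,"mb":71,"pi":11},"l":{"ay":67,"t":41,"ub":29},"obo":[11,3,33,72,6],"yub":[26,41]}
After op 2 (add /l/bys 30): {"a":{"csx":83,"e":70,"mb":71,"pi":11},"l":{"ay":67,"bys":30,"t":41,"ub":29},"obo":[11,3,33,72,6],"yub":[26,41]}
After op 3 (add /l/cpl 7): {"a":{"csx":83,"e":70,"mb":71,"pi":11},"l":{"ay":67,"bys":30,"cpl":7,"t":41,"ub":29},"obo":[11,3,33,72,6],"yub":[26,41]}
After op 4 (replace /l/bys 23): {"a":{"csx":83,"e":70,"mb":71,"pi":11},"l":{"ay":67,"bys":23,"cpl":7,"t":41,"ub":29},"obo":[11,3,33,72,6],"yub":[26,41]}
After op 5 (add /l 80): {"a":{"csx":83,"e":70,"mb":71,"pi":11},"l":80,"obo":[11,3,33,72,6],"yub":[26,41]}
After op 6 (add /a/kjb 51): {"a":{"csx":83,"e":70,"kjb":51,"mb":71,"pi":11},"l":80,"obo":[11,3,33,72,6],"yub":[26,41]}
After op 7 (remove /a/pi): {"a":{"csx":83,"e":70,"kjb":51,"mb":71},"l":80,"obo":[11,3,33,72,6],"yub":[26,41]}
After op 8 (add /obo/5 80): {"a":{"csx":83,"e":70,"kjb":51,"mb":71},"l":80,"obo":[11,3,33,72,6,80],"yub":[26,41]}
After op 9 (add /obo/2 29): {"a":{"csx":83,"e":70,"kjb":51,"mb":71},"l":80,"obo":[11,3,29,33,72,6,80],"yub":[26,41]}
After op 10 (add /a/csx 52): {"a":{"csx":52,"e":70,"kjb":51,"mb":71},"l":80,"obo":[11,3,29,33,72,6,80],"yub":[26,41]}
After op 11 (add /a/m 13): {"a":{"csx":52,"e":70,"kjb":51,"m":13,"mb":71},"l":80,"obo":[11,3,29,33,72,6,80],"yub":[26,41]}
After op 12 (add /obo/6 15): {"a":{"csx":52,"e":70,"kjb":51,"m":13,"mb":71},"l":80,"obo":[11,3,29,33,72,6,15,80],"yub":[26,41]}
After op 13 (remove /yub/1): {"a":{"csx":52,"e":70,"kjb":51,"m":13,"mb":71},"l":80,"obo":[11,3,29,33,72,6,15,80],"yub":[26]}
After op 14 (add /l 27): {"a":{"csx":52,"e":70,"kjb":51,"m":13,"mb":71},"l":27,"obo":[11,3,29,33,72,6,15,80],"yub":[26]}
After op 15 (replace /obo 92): {"a":{"csx":52,"e":70,"kjb":51,"m":13,"mb":71},"l":27,"obo":92,"yub":[26]}
After op 16 (replace /a 18): {"a":18,"l":27,"obo":92,"yub":[26]}
After op 17 (replace /l 61): {"a":18,"l":61,"obo":92,"yub":[26]}
After op 18 (remove /yub/0): {"a":18,"l":61,"obo":92,"yub":[]}
After op 19 (replace /a 91): {"a":91,"l":61,"obo":92,"yub":[]}
After op 20 (add /yub/0 86): {"a":91,"l":61,"obo":92,"yub":[86]}
After op 21 (remove /a): {"l":61,"obo":92,"yub":[86]}
After op 22 (add /yub/1 38): {"l":61,"obo":92,"yub":[86,38]}
After op 23 (add /yub/0 8): {"l":61,"obo":92,"yub":[8,86,38]}
After op 24 (add /okl 37): {"l":61,"obo":92,"okl":37,"yub":[8,86,38]}
After op 25 (add /xt 12): {"l":61,"obo":92,"okl":37,"xt":12,"yub":[8,86,38]}
Value at /l: 61

Answer: 61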